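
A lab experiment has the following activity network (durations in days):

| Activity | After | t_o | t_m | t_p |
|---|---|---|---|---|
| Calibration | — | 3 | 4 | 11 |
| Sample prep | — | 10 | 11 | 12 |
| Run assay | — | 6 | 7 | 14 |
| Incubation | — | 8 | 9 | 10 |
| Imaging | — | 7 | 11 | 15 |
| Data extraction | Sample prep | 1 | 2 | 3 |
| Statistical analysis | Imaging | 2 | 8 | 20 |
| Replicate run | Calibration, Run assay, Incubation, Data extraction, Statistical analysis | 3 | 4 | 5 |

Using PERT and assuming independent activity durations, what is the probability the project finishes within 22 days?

0.272

te_Calibration = (3 + 4·4 + 11)/6 = 30/6 = 5; σ²_Calibration = ((11−3)/6)² = 1.778
te_Sample prep = (10 + 4·11 + 12)/6 = 66/6 = 11; σ²_Sample prep = ((12−10)/6)² = 0.111
te_Run assay = (6 + 4·7 + 14)/6 = 48/6 = 8; σ²_Run assay = ((14−6)/6)² = 1.778
te_Incubation = (8 + 4·9 + 10)/6 = 54/6 = 9; σ²_Incubation = ((10−8)/6)² = 0.111
te_Imaging = (7 + 4·11 + 15)/6 = 66/6 = 11; σ²_Imaging = ((15−7)/6)² = 1.778
te_Data extraction = (1 + 4·2 + 3)/6 = 12/6 = 2; σ²_Data extraction = ((3−1)/6)² = 0.111
te_Statistical analysis = (2 + 4·8 + 20)/6 = 54/6 = 9; σ²_Statistical analysis = ((20−2)/6)² = 9.000
te_Replicate run = (3 + 4·4 + 5)/6 = 24/6 = 4; σ²_Replicate run = ((5−3)/6)² = 0.111

Forward pass:
ES_Calibration = 0; EF_Calibration = 5
ES_Sample prep = 0; EF_Sample prep = 11
ES_Run assay = 0; EF_Run assay = 8
ES_Incubation = 0; EF_Incubation = 9
ES_Imaging = 0; EF_Imaging = 11
ES_Data extraction = 11; EF_Data extraction = 11+2 = 13
ES_Statistical analysis = 11; EF_Statistical analysis = 11+9 = 20
ES_Replicate run = max(EF_Calibration=5, EF_Run assay=8, EF_Incubation=9, EF_Data extraction=13, EF_Statistical analysis=20) = 20; EF_Replicate run = 20+4 = 24
Expected project duration μ = 24 days. Critical path: Imaging → Statistical analysis → Replicate run.

Variance along critical path = 1.778 + 9.000 + 0.111 = 10.889; σ = √10.889 = 3.300 days.
Z = (22 − 24) / 3.300 = -0.606
P(T ≤ 22) = Φ(-0.606) ≈ 0.272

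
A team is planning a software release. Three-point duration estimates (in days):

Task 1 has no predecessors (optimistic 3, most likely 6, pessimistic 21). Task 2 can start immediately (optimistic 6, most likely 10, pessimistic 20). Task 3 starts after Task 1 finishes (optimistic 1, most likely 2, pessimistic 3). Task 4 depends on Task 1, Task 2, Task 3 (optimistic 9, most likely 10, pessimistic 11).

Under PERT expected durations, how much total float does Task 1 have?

1 days

te_Task 1 = (3 + 4·6 + 21)/6 = 48/6 = 8
te_Task 2 = (6 + 4·10 + 20)/6 = 66/6 = 11
te_Task 3 = (1 + 4·2 + 3)/6 = 12/6 = 2
te_Task 4 = (9 + 4·10 + 11)/6 = 60/6 = 10

Forward pass:
ES_Task 1 = 0; EF_Task 1 = 8
ES_Task 2 = 0; EF_Task 2 = 11
ES_Task 3 = 8; EF_Task 3 = 8+2 = 10
ES_Task 4 = max(EF_Task 1=8, EF_Task 2=11, EF_Task 3=10) = 11; EF_Task 4 = 11+10 = 21
Expected project duration μ = 21 days. Critical path: Task 2 → Task 4.

Backward pass:
LF_Task 4 = 21; LS_Task 4 = 21−10 = 11
LF_Task 3 = LS_Task 4 = 11; LS_Task 3 = 11−2 = 9
LF_Task 2 = LS_Task 4 = 11; LS_Task 2 = 11−11 = 0
LF_Task 1 = min(LS_Task 3=9, LS_Task 4=11) = 9; LS_Task 1 = 9−8 = 1
Slack_Task 1 = LS_Task 1 − ES_Task 1 = 1 − 0 = 1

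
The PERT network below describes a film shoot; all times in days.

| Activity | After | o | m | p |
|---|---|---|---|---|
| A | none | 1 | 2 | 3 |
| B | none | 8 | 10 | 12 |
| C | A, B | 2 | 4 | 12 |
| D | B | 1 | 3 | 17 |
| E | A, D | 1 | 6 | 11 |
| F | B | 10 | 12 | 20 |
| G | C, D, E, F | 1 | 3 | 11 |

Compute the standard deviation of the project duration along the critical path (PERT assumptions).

te_A = (1 + 4·2 + 3)/6 = 12/6 = 2; σ²_A = ((3−1)/6)² = 0.111
te_B = (8 + 4·10 + 12)/6 = 60/6 = 10; σ²_B = ((12−8)/6)² = 0.444
te_C = (2 + 4·4 + 12)/6 = 30/6 = 5; σ²_C = ((12−2)/6)² = 2.778
te_D = (1 + 4·3 + 17)/6 = 30/6 = 5; σ²_D = ((17−1)/6)² = 7.111
te_E = (1 + 4·6 + 11)/6 = 36/6 = 6; σ²_E = ((11−1)/6)² = 2.778
te_F = (10 + 4·12 + 20)/6 = 78/6 = 13; σ²_F = ((20−10)/6)² = 2.778
te_G = (1 + 4·3 + 11)/6 = 24/6 = 4; σ²_G = ((11−1)/6)² = 2.778

Forward pass:
ES_A = 0; EF_A = 2
ES_B = 0; EF_B = 10
ES_C = max(EF_A=2, EF_B=10) = 10; EF_C = 10+5 = 15
ES_D = 10; EF_D = 10+5 = 15
ES_E = max(EF_A=2, EF_D=15) = 15; EF_E = 15+6 = 21
ES_F = 10; EF_F = 10+13 = 23
ES_G = max(EF_C=15, EF_D=15, EF_E=21, EF_F=23) = 23; EF_G = 23+4 = 27
Expected project duration μ = 27 days. Critical path: B → F → G.

Variance along critical path = 0.444 + 2.778 + 2.778 = 6.000
σ = √6.000 = 2.449 days

2.45 days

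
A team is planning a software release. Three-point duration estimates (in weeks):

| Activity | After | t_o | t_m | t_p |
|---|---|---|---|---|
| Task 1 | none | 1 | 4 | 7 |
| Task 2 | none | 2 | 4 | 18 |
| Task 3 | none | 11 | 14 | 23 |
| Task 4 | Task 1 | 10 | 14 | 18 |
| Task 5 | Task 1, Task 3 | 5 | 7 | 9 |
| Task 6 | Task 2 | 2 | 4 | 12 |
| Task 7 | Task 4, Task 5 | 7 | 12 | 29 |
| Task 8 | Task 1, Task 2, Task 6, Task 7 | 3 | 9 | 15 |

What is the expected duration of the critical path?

te_Task 1 = (1 + 4·4 + 7)/6 = 24/6 = 4
te_Task 2 = (2 + 4·4 + 18)/6 = 36/6 = 6
te_Task 3 = (11 + 4·14 + 23)/6 = 90/6 = 15
te_Task 4 = (10 + 4·14 + 18)/6 = 84/6 = 14
te_Task 5 = (5 + 4·7 + 9)/6 = 42/6 = 7
te_Task 6 = (2 + 4·4 + 12)/6 = 30/6 = 5
te_Task 7 = (7 + 4·12 + 29)/6 = 84/6 = 14
te_Task 8 = (3 + 4·9 + 15)/6 = 54/6 = 9

Forward pass:
ES_Task 1 = 0; EF_Task 1 = 4
ES_Task 2 = 0; EF_Task 2 = 6
ES_Task 3 = 0; EF_Task 3 = 15
ES_Task 4 = 4; EF_Task 4 = 4+14 = 18
ES_Task 5 = max(EF_Task 1=4, EF_Task 3=15) = 15; EF_Task 5 = 15+7 = 22
ES_Task 6 = 6; EF_Task 6 = 6+5 = 11
ES_Task 7 = max(EF_Task 4=18, EF_Task 5=22) = 22; EF_Task 7 = 22+14 = 36
ES_Task 8 = max(EF_Task 1=4, EF_Task 2=6, EF_Task 6=11, EF_Task 7=36) = 36; EF_Task 8 = 36+9 = 45
Expected project duration μ = 45 weeks. Critical path: Task 3 → Task 5 → Task 7 → Task 8.

45 weeks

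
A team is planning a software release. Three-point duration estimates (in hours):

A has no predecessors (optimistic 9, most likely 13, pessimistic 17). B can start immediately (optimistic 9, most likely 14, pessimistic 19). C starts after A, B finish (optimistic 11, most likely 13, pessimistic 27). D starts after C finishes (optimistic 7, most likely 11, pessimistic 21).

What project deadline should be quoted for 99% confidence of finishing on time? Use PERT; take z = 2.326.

te_A = (9 + 4·13 + 17)/6 = 78/6 = 13; σ²_A = ((17−9)/6)² = 1.778
te_B = (9 + 4·14 + 19)/6 = 84/6 = 14; σ²_B = ((19−9)/6)² = 2.778
te_C = (11 + 4·13 + 27)/6 = 90/6 = 15; σ²_C = ((27−11)/6)² = 7.111
te_D = (7 + 4·11 + 21)/6 = 72/6 = 12; σ²_D = ((21−7)/6)² = 5.444

Forward pass:
ES_A = 0; EF_A = 13
ES_B = 0; EF_B = 14
ES_C = max(EF_A=13, EF_B=14) = 14; EF_C = 14+15 = 29
ES_D = 29; EF_D = 29+12 = 41
Expected project duration μ = 41 hours. Critical path: B → C → D.

Variance along critical path = 2.778 + 7.111 + 5.444 = 15.333; σ = 3.916 hours.
D = μ + z·σ = 41 + 2.326·3.916 = 50.1 hours

50.1 hours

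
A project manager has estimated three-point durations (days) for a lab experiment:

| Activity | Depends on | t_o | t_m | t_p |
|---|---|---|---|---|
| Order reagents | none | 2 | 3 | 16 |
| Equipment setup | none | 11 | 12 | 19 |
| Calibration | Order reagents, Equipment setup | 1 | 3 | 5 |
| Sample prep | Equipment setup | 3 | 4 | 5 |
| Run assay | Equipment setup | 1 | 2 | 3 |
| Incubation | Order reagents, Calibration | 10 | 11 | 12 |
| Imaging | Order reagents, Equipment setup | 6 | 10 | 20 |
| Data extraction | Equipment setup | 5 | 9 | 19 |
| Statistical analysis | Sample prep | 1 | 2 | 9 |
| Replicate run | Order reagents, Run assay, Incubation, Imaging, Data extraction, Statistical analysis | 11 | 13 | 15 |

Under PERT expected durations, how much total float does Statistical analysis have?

te_Order reagents = (2 + 4·3 + 16)/6 = 30/6 = 5
te_Equipment setup = (11 + 4·12 + 19)/6 = 78/6 = 13
te_Calibration = (1 + 4·3 + 5)/6 = 18/6 = 3
te_Sample prep = (3 + 4·4 + 5)/6 = 24/6 = 4
te_Run assay = (1 + 4·2 + 3)/6 = 12/6 = 2
te_Incubation = (10 + 4·11 + 12)/6 = 66/6 = 11
te_Imaging = (6 + 4·10 + 20)/6 = 66/6 = 11
te_Data extraction = (5 + 4·9 + 19)/6 = 60/6 = 10
te_Statistical analysis = (1 + 4·2 + 9)/6 = 18/6 = 3
te_Replicate run = (11 + 4·13 + 15)/6 = 78/6 = 13

Forward pass:
ES_Order reagents = 0; EF_Order reagents = 5
ES_Equipment setup = 0; EF_Equipment setup = 13
ES_Calibration = max(EF_Order reagents=5, EF_Equipment setup=13) = 13; EF_Calibration = 13+3 = 16
ES_Sample prep = 13; EF_Sample prep = 13+4 = 17
ES_Run assay = 13; EF_Run assay = 13+2 = 15
ES_Incubation = max(EF_Order reagents=5, EF_Calibration=16) = 16; EF_Incubation = 16+11 = 27
ES_Imaging = max(EF_Order reagents=5, EF_Equipment setup=13) = 13; EF_Imaging = 13+11 = 24
ES_Data extraction = 13; EF_Data extraction = 13+10 = 23
ES_Statistical analysis = 17; EF_Statistical analysis = 17+3 = 20
ES_Replicate run = max(EF_Order reagents=5, EF_Run assay=15, EF_Incubation=27, EF_Imaging=24, EF_Data extraction=23, EF_Statistical analysis=20) = 27; EF_Replicate run = 27+13 = 40
Expected project duration μ = 40 days. Critical path: Equipment setup → Calibration → Incubation → Replicate run.

Backward pass:
LF_Replicate run = 40; LS_Replicate run = 40−13 = 27
LF_Statistical analysis = LS_Replicate run = 27; LS_Statistical analysis = 27−3 = 24
LF_Data extraction = LS_Replicate run = 27; LS_Data extraction = 27−10 = 17
LF_Imaging = LS_Replicate run = 27; LS_Imaging = 27−11 = 16
LF_Incubation = LS_Replicate run = 27; LS_Incubation = 27−11 = 16
LF_Run assay = LS_Replicate run = 27; LS_Run assay = 27−2 = 25
LF_Sample prep = LS_Statistical analysis = 24; LS_Sample prep = 24−4 = 20
LF_Calibration = LS_Incubation = 16; LS_Calibration = 16−3 = 13
LF_Equipment setup = min(LS_Calibration=13, LS_Sample prep=20, LS_Run assay=25, LS_Imaging=16, LS_Data extraction=17) = 13; LS_Equipment setup = 13−13 = 0
LF_Order reagents = min(LS_Calibration=13, LS_Incubation=16, LS_Imaging=16, LS_Replicate run=27) = 13; LS_Order reagents = 13−5 = 8
Slack_Statistical analysis = LS_Statistical analysis − ES_Statistical analysis = 24 − 17 = 7

7 days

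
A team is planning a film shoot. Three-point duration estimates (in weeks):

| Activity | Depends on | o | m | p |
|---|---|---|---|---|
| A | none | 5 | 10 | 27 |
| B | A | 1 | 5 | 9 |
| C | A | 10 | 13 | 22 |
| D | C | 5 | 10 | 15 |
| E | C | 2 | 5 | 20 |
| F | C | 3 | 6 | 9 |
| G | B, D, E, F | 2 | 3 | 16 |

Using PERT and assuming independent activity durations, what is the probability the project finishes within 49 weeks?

te_A = (5 + 4·10 + 27)/6 = 72/6 = 12; σ²_A = ((27−5)/6)² = 13.444
te_B = (1 + 4·5 + 9)/6 = 30/6 = 5; σ²_B = ((9−1)/6)² = 1.778
te_C = (10 + 4·13 + 22)/6 = 84/6 = 14; σ²_C = ((22−10)/6)² = 4.000
te_D = (5 + 4·10 + 15)/6 = 60/6 = 10; σ²_D = ((15−5)/6)² = 2.778
te_E = (2 + 4·5 + 20)/6 = 42/6 = 7; σ²_E = ((20−2)/6)² = 9.000
te_F = (3 + 4·6 + 9)/6 = 36/6 = 6; σ²_F = ((9−3)/6)² = 1.000
te_G = (2 + 4·3 + 16)/6 = 30/6 = 5; σ²_G = ((16−2)/6)² = 5.444

Forward pass:
ES_A = 0; EF_A = 12
ES_B = 12; EF_B = 12+5 = 17
ES_C = 12; EF_C = 12+14 = 26
ES_D = 26; EF_D = 26+10 = 36
ES_E = 26; EF_E = 26+7 = 33
ES_F = 26; EF_F = 26+6 = 32
ES_G = max(EF_B=17, EF_D=36, EF_E=33, EF_F=32) = 36; EF_G = 36+5 = 41
Expected project duration μ = 41 weeks. Critical path: A → C → D → G.

Variance along critical path = 13.444 + 4.000 + 2.778 + 5.444 = 25.667; σ = √25.667 = 5.066 weeks.
Z = (49 − 41) / 5.066 = 1.579
P(T ≤ 49) = Φ(1.579) ≈ 0.943

0.943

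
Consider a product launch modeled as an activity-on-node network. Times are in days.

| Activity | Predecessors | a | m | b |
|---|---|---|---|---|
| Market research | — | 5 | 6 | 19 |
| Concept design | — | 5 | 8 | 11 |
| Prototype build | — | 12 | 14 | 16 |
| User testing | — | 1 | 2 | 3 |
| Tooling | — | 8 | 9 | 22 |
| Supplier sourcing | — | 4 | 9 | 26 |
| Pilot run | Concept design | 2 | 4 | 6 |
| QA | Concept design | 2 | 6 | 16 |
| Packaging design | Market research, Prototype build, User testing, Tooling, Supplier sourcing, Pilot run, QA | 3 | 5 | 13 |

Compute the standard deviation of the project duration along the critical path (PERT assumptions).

3.04 days

te_Market research = (5 + 4·6 + 19)/6 = 48/6 = 8; σ²_Market research = ((19−5)/6)² = 5.444
te_Concept design = (5 + 4·8 + 11)/6 = 48/6 = 8; σ²_Concept design = ((11−5)/6)² = 1.000
te_Prototype build = (12 + 4·14 + 16)/6 = 84/6 = 14; σ²_Prototype build = ((16−12)/6)² = 0.444
te_User testing = (1 + 4·2 + 3)/6 = 12/6 = 2; σ²_User testing = ((3−1)/6)² = 0.111
te_Tooling = (8 + 4·9 + 22)/6 = 66/6 = 11; σ²_Tooling = ((22−8)/6)² = 5.444
te_Supplier sourcing = (4 + 4·9 + 26)/6 = 66/6 = 11; σ²_Supplier sourcing = ((26−4)/6)² = 13.444
te_Pilot run = (2 + 4·4 + 6)/6 = 24/6 = 4; σ²_Pilot run = ((6−2)/6)² = 0.444
te_QA = (2 + 4·6 + 16)/6 = 42/6 = 7; σ²_QA = ((16−2)/6)² = 5.444
te_Packaging design = (3 + 4·5 + 13)/6 = 36/6 = 6; σ²_Packaging design = ((13−3)/6)² = 2.778

Forward pass:
ES_Market research = 0; EF_Market research = 8
ES_Concept design = 0; EF_Concept design = 8
ES_Prototype build = 0; EF_Prototype build = 14
ES_User testing = 0; EF_User testing = 2
ES_Tooling = 0; EF_Tooling = 11
ES_Supplier sourcing = 0; EF_Supplier sourcing = 11
ES_Pilot run = 8; EF_Pilot run = 8+4 = 12
ES_QA = 8; EF_QA = 8+7 = 15
ES_Packaging design = max(EF_Market research=8, EF_Prototype build=14, EF_User testing=2, EF_Tooling=11, EF_Supplier sourcing=11, EF_Pilot run=12, EF_QA=15) = 15; EF_Packaging design = 15+6 = 21
Expected project duration μ = 21 days. Critical path: Concept design → QA → Packaging design.

Variance along critical path = 1.000 + 5.444 + 2.778 = 9.222
σ = √9.222 = 3.037 days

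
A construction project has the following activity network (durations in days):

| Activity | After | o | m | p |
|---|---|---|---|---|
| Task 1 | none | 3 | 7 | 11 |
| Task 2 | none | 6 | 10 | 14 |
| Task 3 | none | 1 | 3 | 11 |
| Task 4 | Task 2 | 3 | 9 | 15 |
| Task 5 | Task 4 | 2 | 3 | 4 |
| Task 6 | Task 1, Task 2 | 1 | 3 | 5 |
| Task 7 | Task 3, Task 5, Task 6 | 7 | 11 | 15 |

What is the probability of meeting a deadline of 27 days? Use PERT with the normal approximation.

te_Task 1 = (3 + 4·7 + 11)/6 = 42/6 = 7; σ²_Task 1 = ((11−3)/6)² = 1.778
te_Task 2 = (6 + 4·10 + 14)/6 = 60/6 = 10; σ²_Task 2 = ((14−6)/6)² = 1.778
te_Task 3 = (1 + 4·3 + 11)/6 = 24/6 = 4; σ²_Task 3 = ((11−1)/6)² = 2.778
te_Task 4 = (3 + 4·9 + 15)/6 = 54/6 = 9; σ²_Task 4 = ((15−3)/6)² = 4.000
te_Task 5 = (2 + 4·3 + 4)/6 = 18/6 = 3; σ²_Task 5 = ((4−2)/6)² = 0.111
te_Task 6 = (1 + 4·3 + 5)/6 = 18/6 = 3; σ²_Task 6 = ((5−1)/6)² = 0.444
te_Task 7 = (7 + 4·11 + 15)/6 = 66/6 = 11; σ²_Task 7 = ((15−7)/6)² = 1.778

Forward pass:
ES_Task 1 = 0; EF_Task 1 = 7
ES_Task 2 = 0; EF_Task 2 = 10
ES_Task 3 = 0; EF_Task 3 = 4
ES_Task 4 = 10; EF_Task 4 = 10+9 = 19
ES_Task 5 = 19; EF_Task 5 = 19+3 = 22
ES_Task 6 = max(EF_Task 1=7, EF_Task 2=10) = 10; EF_Task 6 = 10+3 = 13
ES_Task 7 = max(EF_Task 3=4, EF_Task 5=22, EF_Task 6=13) = 22; EF_Task 7 = 22+11 = 33
Expected project duration μ = 33 days. Critical path: Task 2 → Task 4 → Task 5 → Task 7.

Variance along critical path = 1.778 + 4.000 + 0.111 + 1.778 = 7.667; σ = √7.667 = 2.769 days.
Z = (27 − 33) / 2.769 = -2.167
P(T ≤ 27) = Φ(-2.167) ≈ 0.015

0.015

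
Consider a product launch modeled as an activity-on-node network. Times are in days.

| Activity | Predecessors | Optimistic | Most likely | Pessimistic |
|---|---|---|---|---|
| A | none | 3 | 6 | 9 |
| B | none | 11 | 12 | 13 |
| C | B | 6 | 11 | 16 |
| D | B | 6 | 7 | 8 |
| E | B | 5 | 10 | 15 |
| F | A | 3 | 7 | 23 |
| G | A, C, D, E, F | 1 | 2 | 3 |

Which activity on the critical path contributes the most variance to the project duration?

C

te_A = (3 + 4·6 + 9)/6 = 36/6 = 6; σ²_A = ((9−3)/6)² = 1.000
te_B = (11 + 4·12 + 13)/6 = 72/6 = 12; σ²_B = ((13−11)/6)² = 0.111
te_C = (6 + 4·11 + 16)/6 = 66/6 = 11; σ²_C = ((16−6)/6)² = 2.778
te_D = (6 + 4·7 + 8)/6 = 42/6 = 7; σ²_D = ((8−6)/6)² = 0.111
te_E = (5 + 4·10 + 15)/6 = 60/6 = 10; σ²_E = ((15−5)/6)² = 2.778
te_F = (3 + 4·7 + 23)/6 = 54/6 = 9; σ²_F = ((23−3)/6)² = 11.111
te_G = (1 + 4·2 + 3)/6 = 12/6 = 2; σ²_G = ((3−1)/6)² = 0.111

Forward pass:
ES_A = 0; EF_A = 6
ES_B = 0; EF_B = 12
ES_C = 12; EF_C = 12+11 = 23
ES_D = 12; EF_D = 12+7 = 19
ES_E = 12; EF_E = 12+10 = 22
ES_F = 6; EF_F = 6+9 = 15
ES_G = max(EF_A=6, EF_C=23, EF_D=19, EF_E=22, EF_F=15) = 23; EF_G = 23+2 = 25
Expected project duration μ = 25 days. Critical path: B → C → G.

Variances on critical path: σ²_B=0.111, σ²_C=2.778, σ²_G=0.111.
Largest is σ²_C = 2.778.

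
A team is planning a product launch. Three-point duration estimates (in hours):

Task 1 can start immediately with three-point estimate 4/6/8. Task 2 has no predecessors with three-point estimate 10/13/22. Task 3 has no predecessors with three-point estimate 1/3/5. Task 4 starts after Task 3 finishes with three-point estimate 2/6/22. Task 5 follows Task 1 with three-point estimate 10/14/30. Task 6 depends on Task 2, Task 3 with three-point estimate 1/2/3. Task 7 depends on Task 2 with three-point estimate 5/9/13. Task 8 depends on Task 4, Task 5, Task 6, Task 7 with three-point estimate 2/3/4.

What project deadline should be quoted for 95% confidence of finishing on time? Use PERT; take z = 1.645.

te_Task 1 = (4 + 4·6 + 8)/6 = 36/6 = 6; σ²_Task 1 = ((8−4)/6)² = 0.444
te_Task 2 = (10 + 4·13 + 22)/6 = 84/6 = 14; σ²_Task 2 = ((22−10)/6)² = 4.000
te_Task 3 = (1 + 4·3 + 5)/6 = 18/6 = 3; σ²_Task 3 = ((5−1)/6)² = 0.444
te_Task 4 = (2 + 4·6 + 22)/6 = 48/6 = 8; σ²_Task 4 = ((22−2)/6)² = 11.111
te_Task 5 = (10 + 4·14 + 30)/6 = 96/6 = 16; σ²_Task 5 = ((30−10)/6)² = 11.111
te_Task 6 = (1 + 4·2 + 3)/6 = 12/6 = 2; σ²_Task 6 = ((3−1)/6)² = 0.111
te_Task 7 = (5 + 4·9 + 13)/6 = 54/6 = 9; σ²_Task 7 = ((13−5)/6)² = 1.778
te_Task 8 = (2 + 4·3 + 4)/6 = 18/6 = 3; σ²_Task 8 = ((4−2)/6)² = 0.111

Forward pass:
ES_Task 1 = 0; EF_Task 1 = 6
ES_Task 2 = 0; EF_Task 2 = 14
ES_Task 3 = 0; EF_Task 3 = 3
ES_Task 4 = 3; EF_Task 4 = 3+8 = 11
ES_Task 5 = 6; EF_Task 5 = 6+16 = 22
ES_Task 6 = max(EF_Task 2=14, EF_Task 3=3) = 14; EF_Task 6 = 14+2 = 16
ES_Task 7 = 14; EF_Task 7 = 14+9 = 23
ES_Task 8 = max(EF_Task 4=11, EF_Task 5=22, EF_Task 6=16, EF_Task 7=23) = 23; EF_Task 8 = 23+3 = 26
Expected project duration μ = 26 hours. Critical path: Task 2 → Task 7 → Task 8.

Variance along critical path = 4.000 + 1.778 + 0.111 = 5.889; σ = 2.427 hours.
D = μ + z·σ = 26 + 1.645·2.427 = 30.0 hours

30.0 hours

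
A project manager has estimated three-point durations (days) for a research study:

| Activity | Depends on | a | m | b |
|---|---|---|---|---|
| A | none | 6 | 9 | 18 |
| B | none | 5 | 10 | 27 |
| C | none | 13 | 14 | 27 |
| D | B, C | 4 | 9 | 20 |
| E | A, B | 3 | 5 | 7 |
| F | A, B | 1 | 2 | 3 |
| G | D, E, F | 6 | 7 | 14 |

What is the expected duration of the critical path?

34 days

te_A = (6 + 4·9 + 18)/6 = 60/6 = 10
te_B = (5 + 4·10 + 27)/6 = 72/6 = 12
te_C = (13 + 4·14 + 27)/6 = 96/6 = 16
te_D = (4 + 4·9 + 20)/6 = 60/6 = 10
te_E = (3 + 4·5 + 7)/6 = 30/6 = 5
te_F = (1 + 4·2 + 3)/6 = 12/6 = 2
te_G = (6 + 4·7 + 14)/6 = 48/6 = 8

Forward pass:
ES_A = 0; EF_A = 10
ES_B = 0; EF_B = 12
ES_C = 0; EF_C = 16
ES_D = max(EF_B=12, EF_C=16) = 16; EF_D = 16+10 = 26
ES_E = max(EF_A=10, EF_B=12) = 12; EF_E = 12+5 = 17
ES_F = max(EF_A=10, EF_B=12) = 12; EF_F = 12+2 = 14
ES_G = max(EF_D=26, EF_E=17, EF_F=14) = 26; EF_G = 26+8 = 34
Expected project duration μ = 34 days. Critical path: C → D → G.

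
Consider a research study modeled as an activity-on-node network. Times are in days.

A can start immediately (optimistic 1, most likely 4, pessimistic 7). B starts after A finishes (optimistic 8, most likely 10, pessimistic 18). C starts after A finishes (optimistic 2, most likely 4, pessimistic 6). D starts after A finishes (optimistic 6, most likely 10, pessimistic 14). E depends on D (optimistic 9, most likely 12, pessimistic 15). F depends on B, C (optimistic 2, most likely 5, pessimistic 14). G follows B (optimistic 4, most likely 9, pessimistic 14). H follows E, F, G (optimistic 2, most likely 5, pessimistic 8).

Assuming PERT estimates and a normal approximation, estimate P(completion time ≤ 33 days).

0.820

te_A = (1 + 4·4 + 7)/6 = 24/6 = 4; σ²_A = ((7−1)/6)² = 1.000
te_B = (8 + 4·10 + 18)/6 = 66/6 = 11; σ²_B = ((18−8)/6)² = 2.778
te_C = (2 + 4·4 + 6)/6 = 24/6 = 4; σ²_C = ((6−2)/6)² = 0.444
te_D = (6 + 4·10 + 14)/6 = 60/6 = 10; σ²_D = ((14−6)/6)² = 1.778
te_E = (9 + 4·12 + 15)/6 = 72/6 = 12; σ²_E = ((15−9)/6)² = 1.000
te_F = (2 + 4·5 + 14)/6 = 36/6 = 6; σ²_F = ((14−2)/6)² = 4.000
te_G = (4 + 4·9 + 14)/6 = 54/6 = 9; σ²_G = ((14−4)/6)² = 2.778
te_H = (2 + 4·5 + 8)/6 = 30/6 = 5; σ²_H = ((8−2)/6)² = 1.000

Forward pass:
ES_A = 0; EF_A = 4
ES_B = 4; EF_B = 4+11 = 15
ES_C = 4; EF_C = 4+4 = 8
ES_D = 4; EF_D = 4+10 = 14
ES_E = 14; EF_E = 14+12 = 26
ES_F = max(EF_B=15, EF_C=8) = 15; EF_F = 15+6 = 21
ES_G = 15; EF_G = 15+9 = 24
ES_H = max(EF_E=26, EF_F=21, EF_G=24) = 26; EF_H = 26+5 = 31
Expected project duration μ = 31 days. Critical path: A → D → E → H.

Variance along critical path = 1.000 + 1.778 + 1.000 + 1.000 = 4.778; σ = √4.778 = 2.186 days.
Z = (33 − 31) / 2.186 = 0.915
P(T ≤ 33) = Φ(0.915) ≈ 0.820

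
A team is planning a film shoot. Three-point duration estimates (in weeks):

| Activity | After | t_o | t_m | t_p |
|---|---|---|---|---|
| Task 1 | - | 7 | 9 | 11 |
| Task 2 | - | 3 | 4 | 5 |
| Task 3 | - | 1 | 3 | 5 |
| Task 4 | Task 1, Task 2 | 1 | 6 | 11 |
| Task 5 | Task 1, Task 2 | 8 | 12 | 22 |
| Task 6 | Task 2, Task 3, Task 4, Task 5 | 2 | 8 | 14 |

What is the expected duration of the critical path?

te_Task 1 = (7 + 4·9 + 11)/6 = 54/6 = 9
te_Task 2 = (3 + 4·4 + 5)/6 = 24/6 = 4
te_Task 3 = (1 + 4·3 + 5)/6 = 18/6 = 3
te_Task 4 = (1 + 4·6 + 11)/6 = 36/6 = 6
te_Task 5 = (8 + 4·12 + 22)/6 = 78/6 = 13
te_Task 6 = (2 + 4·8 + 14)/6 = 48/6 = 8

Forward pass:
ES_Task 1 = 0; EF_Task 1 = 9
ES_Task 2 = 0; EF_Task 2 = 4
ES_Task 3 = 0; EF_Task 3 = 3
ES_Task 4 = max(EF_Task 1=9, EF_Task 2=4) = 9; EF_Task 4 = 9+6 = 15
ES_Task 5 = max(EF_Task 1=9, EF_Task 2=4) = 9; EF_Task 5 = 9+13 = 22
ES_Task 6 = max(EF_Task 2=4, EF_Task 3=3, EF_Task 4=15, EF_Task 5=22) = 22; EF_Task 6 = 22+8 = 30
Expected project duration μ = 30 weeks. Critical path: Task 1 → Task 5 → Task 6.

30 weeks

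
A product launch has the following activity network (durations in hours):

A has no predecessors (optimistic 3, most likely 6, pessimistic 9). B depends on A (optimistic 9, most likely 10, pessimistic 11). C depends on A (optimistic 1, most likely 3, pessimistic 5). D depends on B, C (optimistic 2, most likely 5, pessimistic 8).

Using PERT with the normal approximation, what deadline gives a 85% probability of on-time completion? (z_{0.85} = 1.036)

te_A = (3 + 4·6 + 9)/6 = 36/6 = 6; σ²_A = ((9−3)/6)² = 1.000
te_B = (9 + 4·10 + 11)/6 = 60/6 = 10; σ²_B = ((11−9)/6)² = 0.111
te_C = (1 + 4·3 + 5)/6 = 18/6 = 3; σ²_C = ((5−1)/6)² = 0.444
te_D = (2 + 4·5 + 8)/6 = 30/6 = 5; σ²_D = ((8−2)/6)² = 1.000

Forward pass:
ES_A = 0; EF_A = 6
ES_B = 6; EF_B = 6+10 = 16
ES_C = 6; EF_C = 6+3 = 9
ES_D = max(EF_B=16, EF_C=9) = 16; EF_D = 16+5 = 21
Expected project duration μ = 21 hours. Critical path: A → B → D.

Variance along critical path = 1.000 + 0.111 + 1.000 = 2.111; σ = 1.453 hours.
D = μ + z·σ = 21 + 1.036·1.453 = 22.5 hours

22.5 hours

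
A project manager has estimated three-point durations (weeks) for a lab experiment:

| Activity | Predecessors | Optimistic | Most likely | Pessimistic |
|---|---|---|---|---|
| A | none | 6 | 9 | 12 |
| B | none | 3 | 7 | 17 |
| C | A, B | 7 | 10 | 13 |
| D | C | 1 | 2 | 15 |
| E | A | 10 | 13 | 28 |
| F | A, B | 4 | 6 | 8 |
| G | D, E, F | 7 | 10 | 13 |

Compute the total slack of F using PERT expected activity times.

9 weeks

te_A = (6 + 4·9 + 12)/6 = 54/6 = 9
te_B = (3 + 4·7 + 17)/6 = 48/6 = 8
te_C = (7 + 4·10 + 13)/6 = 60/6 = 10
te_D = (1 + 4·2 + 15)/6 = 24/6 = 4
te_E = (10 + 4·13 + 28)/6 = 90/6 = 15
te_F = (4 + 4·6 + 8)/6 = 36/6 = 6
te_G = (7 + 4·10 + 13)/6 = 60/6 = 10

Forward pass:
ES_A = 0; EF_A = 9
ES_B = 0; EF_B = 8
ES_C = max(EF_A=9, EF_B=8) = 9; EF_C = 9+10 = 19
ES_D = 19; EF_D = 19+4 = 23
ES_E = 9; EF_E = 9+15 = 24
ES_F = max(EF_A=9, EF_B=8) = 9; EF_F = 9+6 = 15
ES_G = max(EF_D=23, EF_E=24, EF_F=15) = 24; EF_G = 24+10 = 34
Expected project duration μ = 34 weeks. Critical path: A → E → G.

Backward pass:
LF_G = 34; LS_G = 34−10 = 24
LF_F = LS_G = 24; LS_F = 24−6 = 18
LF_E = LS_G = 24; LS_E = 24−15 = 9
LF_D = LS_G = 24; LS_D = 24−4 = 20
LF_C = LS_D = 20; LS_C = 20−10 = 10
LF_B = min(LS_C=10, LS_F=18) = 10; LS_B = 10−8 = 2
LF_A = min(LS_C=10, LS_E=9, LS_F=18) = 9; LS_A = 9−9 = 0
Slack_F = LS_F − ES_F = 18 − 9 = 9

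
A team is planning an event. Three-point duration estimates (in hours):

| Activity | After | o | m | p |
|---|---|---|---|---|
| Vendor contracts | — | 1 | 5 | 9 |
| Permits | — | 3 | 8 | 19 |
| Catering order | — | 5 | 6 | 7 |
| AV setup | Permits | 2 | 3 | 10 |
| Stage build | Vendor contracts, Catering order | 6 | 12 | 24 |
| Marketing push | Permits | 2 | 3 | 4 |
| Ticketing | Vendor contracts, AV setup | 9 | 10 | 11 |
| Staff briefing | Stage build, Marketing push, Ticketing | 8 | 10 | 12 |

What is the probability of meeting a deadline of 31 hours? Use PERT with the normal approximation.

0.258

te_Vendor contracts = (1 + 4·5 + 9)/6 = 30/6 = 5; σ²_Vendor contracts = ((9−1)/6)² = 1.778
te_Permits = (3 + 4·8 + 19)/6 = 54/6 = 9; σ²_Permits = ((19−3)/6)² = 7.111
te_Catering order = (5 + 4·6 + 7)/6 = 36/6 = 6; σ²_Catering order = ((7−5)/6)² = 0.111
te_AV setup = (2 + 4·3 + 10)/6 = 24/6 = 4; σ²_AV setup = ((10−2)/6)² = 1.778
te_Stage build = (6 + 4·12 + 24)/6 = 78/6 = 13; σ²_Stage build = ((24−6)/6)² = 9.000
te_Marketing push = (2 + 4·3 + 4)/6 = 18/6 = 3; σ²_Marketing push = ((4−2)/6)² = 0.111
te_Ticketing = (9 + 4·10 + 11)/6 = 60/6 = 10; σ²_Ticketing = ((11−9)/6)² = 0.111
te_Staff briefing = (8 + 4·10 + 12)/6 = 60/6 = 10; σ²_Staff briefing = ((12−8)/6)² = 0.444

Forward pass:
ES_Vendor contracts = 0; EF_Vendor contracts = 5
ES_Permits = 0; EF_Permits = 9
ES_Catering order = 0; EF_Catering order = 6
ES_AV setup = 9; EF_AV setup = 9+4 = 13
ES_Stage build = max(EF_Vendor contracts=5, EF_Catering order=6) = 6; EF_Stage build = 6+13 = 19
ES_Marketing push = 9; EF_Marketing push = 9+3 = 12
ES_Ticketing = max(EF_Vendor contracts=5, EF_AV setup=13) = 13; EF_Ticketing = 13+10 = 23
ES_Staff briefing = max(EF_Stage build=19, EF_Marketing push=12, EF_Ticketing=23) = 23; EF_Staff briefing = 23+10 = 33
Expected project duration μ = 33 hours. Critical path: Permits → AV setup → Ticketing → Staff briefing.

Variance along critical path = 7.111 + 1.778 + 0.111 + 0.444 = 9.444; σ = √9.444 = 3.073 hours.
Z = (31 − 33) / 3.073 = -0.651
P(T ≤ 31) = Φ(-0.651) ≈ 0.258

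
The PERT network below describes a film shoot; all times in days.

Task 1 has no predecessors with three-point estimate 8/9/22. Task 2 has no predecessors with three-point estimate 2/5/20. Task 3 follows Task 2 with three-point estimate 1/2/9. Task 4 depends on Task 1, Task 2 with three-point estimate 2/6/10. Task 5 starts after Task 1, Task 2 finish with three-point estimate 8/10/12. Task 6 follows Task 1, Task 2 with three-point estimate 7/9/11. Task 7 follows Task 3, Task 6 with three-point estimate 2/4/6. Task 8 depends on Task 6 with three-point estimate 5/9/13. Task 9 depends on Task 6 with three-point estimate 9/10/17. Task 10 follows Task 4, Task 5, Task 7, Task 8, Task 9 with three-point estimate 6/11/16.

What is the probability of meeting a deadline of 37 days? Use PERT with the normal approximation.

0.061

te_Task 1 = (8 + 4·9 + 22)/6 = 66/6 = 11; σ²_Task 1 = ((22−8)/6)² = 5.444
te_Task 2 = (2 + 4·5 + 20)/6 = 42/6 = 7; σ²_Task 2 = ((20−2)/6)² = 9.000
te_Task 3 = (1 + 4·2 + 9)/6 = 18/6 = 3; σ²_Task 3 = ((9−1)/6)² = 1.778
te_Task 4 = (2 + 4·6 + 10)/6 = 36/6 = 6; σ²_Task 4 = ((10−2)/6)² = 1.778
te_Task 5 = (8 + 4·10 + 12)/6 = 60/6 = 10; σ²_Task 5 = ((12−8)/6)² = 0.444
te_Task 6 = (7 + 4·9 + 11)/6 = 54/6 = 9; σ²_Task 6 = ((11−7)/6)² = 0.444
te_Task 7 = (2 + 4·4 + 6)/6 = 24/6 = 4; σ²_Task 7 = ((6−2)/6)² = 0.444
te_Task 8 = (5 + 4·9 + 13)/6 = 54/6 = 9; σ²_Task 8 = ((13−5)/6)² = 1.778
te_Task 9 = (9 + 4·10 + 17)/6 = 66/6 = 11; σ²_Task 9 = ((17−9)/6)² = 1.778
te_Task 10 = (6 + 4·11 + 16)/6 = 66/6 = 11; σ²_Task 10 = ((16−6)/6)² = 2.778

Forward pass:
ES_Task 1 = 0; EF_Task 1 = 11
ES_Task 2 = 0; EF_Task 2 = 7
ES_Task 3 = 7; EF_Task 3 = 7+3 = 10
ES_Task 4 = max(EF_Task 1=11, EF_Task 2=7) = 11; EF_Task 4 = 11+6 = 17
ES_Task 5 = max(EF_Task 1=11, EF_Task 2=7) = 11; EF_Task 5 = 11+10 = 21
ES_Task 6 = max(EF_Task 1=11, EF_Task 2=7) = 11; EF_Task 6 = 11+9 = 20
ES_Task 7 = max(EF_Task 3=10, EF_Task 6=20) = 20; EF_Task 7 = 20+4 = 24
ES_Task 8 = 20; EF_Task 8 = 20+9 = 29
ES_Task 9 = 20; EF_Task 9 = 20+11 = 31
ES_Task 10 = max(EF_Task 4=17, EF_Task 5=21, EF_Task 7=24, EF_Task 8=29, EF_Task 9=31) = 31; EF_Task 10 = 31+11 = 42
Expected project duration μ = 42 days. Critical path: Task 1 → Task 6 → Task 9 → Task 10.

Variance along critical path = 5.444 + 0.444 + 1.778 + 2.778 = 10.444; σ = √10.444 = 3.232 days.
Z = (37 − 42) / 3.232 = -1.547
P(T ≤ 37) = Φ(-1.547) ≈ 0.061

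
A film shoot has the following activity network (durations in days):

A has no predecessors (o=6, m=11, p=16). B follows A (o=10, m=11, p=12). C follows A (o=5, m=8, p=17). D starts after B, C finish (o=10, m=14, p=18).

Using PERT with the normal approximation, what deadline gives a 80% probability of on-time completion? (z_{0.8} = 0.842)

te_A = (6 + 4·11 + 16)/6 = 66/6 = 11; σ²_A = ((16−6)/6)² = 2.778
te_B = (10 + 4·11 + 12)/6 = 66/6 = 11; σ²_B = ((12−10)/6)² = 0.111
te_C = (5 + 4·8 + 17)/6 = 54/6 = 9; σ²_C = ((17−5)/6)² = 4.000
te_D = (10 + 4·14 + 18)/6 = 84/6 = 14; σ²_D = ((18−10)/6)² = 1.778

Forward pass:
ES_A = 0; EF_A = 11
ES_B = 11; EF_B = 11+11 = 22
ES_C = 11; EF_C = 11+9 = 20
ES_D = max(EF_B=22, EF_C=20) = 22; EF_D = 22+14 = 36
Expected project duration μ = 36 days. Critical path: A → B → D.

Variance along critical path = 2.778 + 0.111 + 1.778 = 4.667; σ = 2.160 days.
D = μ + z·σ = 36 + 0.842·2.160 = 37.8 days

37.8 days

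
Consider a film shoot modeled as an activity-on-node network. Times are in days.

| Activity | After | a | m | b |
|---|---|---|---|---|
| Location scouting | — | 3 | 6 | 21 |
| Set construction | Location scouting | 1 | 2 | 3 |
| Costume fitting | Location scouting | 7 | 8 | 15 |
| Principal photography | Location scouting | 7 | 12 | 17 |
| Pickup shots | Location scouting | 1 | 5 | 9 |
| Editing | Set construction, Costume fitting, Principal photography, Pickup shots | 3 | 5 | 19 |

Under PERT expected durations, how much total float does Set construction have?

te_Location scouting = (3 + 4·6 + 21)/6 = 48/6 = 8
te_Set construction = (1 + 4·2 + 3)/6 = 12/6 = 2
te_Costume fitting = (7 + 4·8 + 15)/6 = 54/6 = 9
te_Principal photography = (7 + 4·12 + 17)/6 = 72/6 = 12
te_Pickup shots = (1 + 4·5 + 9)/6 = 30/6 = 5
te_Editing = (3 + 4·5 + 19)/6 = 42/6 = 7

Forward pass:
ES_Location scouting = 0; EF_Location scouting = 8
ES_Set construction = 8; EF_Set construction = 8+2 = 10
ES_Costume fitting = 8; EF_Costume fitting = 8+9 = 17
ES_Principal photography = 8; EF_Principal photography = 8+12 = 20
ES_Pickup shots = 8; EF_Pickup shots = 8+5 = 13
ES_Editing = max(EF_Set construction=10, EF_Costume fitting=17, EF_Principal photography=20, EF_Pickup shots=13) = 20; EF_Editing = 20+7 = 27
Expected project duration μ = 27 days. Critical path: Location scouting → Principal photography → Editing.

Backward pass:
LF_Editing = 27; LS_Editing = 27−7 = 20
LF_Pickup shots = LS_Editing = 20; LS_Pickup shots = 20−5 = 15
LF_Principal photography = LS_Editing = 20; LS_Principal photography = 20−12 = 8
LF_Costume fitting = LS_Editing = 20; LS_Costume fitting = 20−9 = 11
LF_Set construction = LS_Editing = 20; LS_Set construction = 20−2 = 18
LF_Location scouting = min(LS_Set construction=18, LS_Costume fitting=11, LS_Principal photography=8, LS_Pickup shots=15) = 8; LS_Location scouting = 8−8 = 0
Slack_Set construction = LS_Set construction − ES_Set construction = 18 − 8 = 10

10 days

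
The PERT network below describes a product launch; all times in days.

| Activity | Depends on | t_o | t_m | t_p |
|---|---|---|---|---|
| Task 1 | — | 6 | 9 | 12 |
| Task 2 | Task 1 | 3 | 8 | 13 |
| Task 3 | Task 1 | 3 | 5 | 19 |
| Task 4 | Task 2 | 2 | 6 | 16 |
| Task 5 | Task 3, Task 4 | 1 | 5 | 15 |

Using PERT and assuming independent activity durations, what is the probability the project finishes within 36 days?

0.941

te_Task 1 = (6 + 4·9 + 12)/6 = 54/6 = 9; σ²_Task 1 = ((12−6)/6)² = 1.000
te_Task 2 = (3 + 4·8 + 13)/6 = 48/6 = 8; σ²_Task 2 = ((13−3)/6)² = 2.778
te_Task 3 = (3 + 4·5 + 19)/6 = 42/6 = 7; σ²_Task 3 = ((19−3)/6)² = 7.111
te_Task 4 = (2 + 4·6 + 16)/6 = 42/6 = 7; σ²_Task 4 = ((16−2)/6)² = 5.444
te_Task 5 = (1 + 4·5 + 15)/6 = 36/6 = 6; σ²_Task 5 = ((15−1)/6)² = 5.444

Forward pass:
ES_Task 1 = 0; EF_Task 1 = 9
ES_Task 2 = 9; EF_Task 2 = 9+8 = 17
ES_Task 3 = 9; EF_Task 3 = 9+7 = 16
ES_Task 4 = 17; EF_Task 4 = 17+7 = 24
ES_Task 5 = max(EF_Task 3=16, EF_Task 4=24) = 24; EF_Task 5 = 24+6 = 30
Expected project duration μ = 30 days. Critical path: Task 1 → Task 2 → Task 4 → Task 5.

Variance along critical path = 1.000 + 2.778 + 5.444 + 5.444 = 14.667; σ = √14.667 = 3.830 days.
Z = (36 − 30) / 3.830 = 1.567
P(T ≤ 36) = Φ(1.567) ≈ 0.941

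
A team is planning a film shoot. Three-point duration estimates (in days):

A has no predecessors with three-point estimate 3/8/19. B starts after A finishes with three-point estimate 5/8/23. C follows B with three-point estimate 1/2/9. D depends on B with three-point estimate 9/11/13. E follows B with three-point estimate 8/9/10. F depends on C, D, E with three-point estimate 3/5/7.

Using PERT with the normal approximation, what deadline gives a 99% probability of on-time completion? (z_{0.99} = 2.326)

te_A = (3 + 4·8 + 19)/6 = 54/6 = 9; σ²_A = ((19−3)/6)² = 7.111
te_B = (5 + 4·8 + 23)/6 = 60/6 = 10; σ²_B = ((23−5)/6)² = 9.000
te_C = (1 + 4·2 + 9)/6 = 18/6 = 3; σ²_C = ((9−1)/6)² = 1.778
te_D = (9 + 4·11 + 13)/6 = 66/6 = 11; σ²_D = ((13−9)/6)² = 0.444
te_E = (8 + 4·9 + 10)/6 = 54/6 = 9; σ²_E = ((10−8)/6)² = 0.111
te_F = (3 + 4·5 + 7)/6 = 30/6 = 5; σ²_F = ((7−3)/6)² = 0.444

Forward pass:
ES_A = 0; EF_A = 9
ES_B = 9; EF_B = 9+10 = 19
ES_C = 19; EF_C = 19+3 = 22
ES_D = 19; EF_D = 19+11 = 30
ES_E = 19; EF_E = 19+9 = 28
ES_F = max(EF_C=22, EF_D=30, EF_E=28) = 30; EF_F = 30+5 = 35
Expected project duration μ = 35 days. Critical path: A → B → D → F.

Variance along critical path = 7.111 + 9.000 + 0.444 + 0.444 = 17.000; σ = 4.123 days.
D = μ + z·σ = 35 + 2.326·4.123 = 44.6 days

44.6 days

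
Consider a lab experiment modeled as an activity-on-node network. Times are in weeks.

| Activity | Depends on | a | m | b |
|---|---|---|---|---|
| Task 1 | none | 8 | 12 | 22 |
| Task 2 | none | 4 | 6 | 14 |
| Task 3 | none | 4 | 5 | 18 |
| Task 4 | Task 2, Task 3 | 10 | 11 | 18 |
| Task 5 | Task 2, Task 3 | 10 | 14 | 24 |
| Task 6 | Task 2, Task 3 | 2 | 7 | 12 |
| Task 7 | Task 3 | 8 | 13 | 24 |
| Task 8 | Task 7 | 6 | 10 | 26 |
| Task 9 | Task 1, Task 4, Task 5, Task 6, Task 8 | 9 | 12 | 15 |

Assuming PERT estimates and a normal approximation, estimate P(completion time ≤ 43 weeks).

te_Task 1 = (8 + 4·12 + 22)/6 = 78/6 = 13; σ²_Task 1 = ((22−8)/6)² = 5.444
te_Task 2 = (4 + 4·6 + 14)/6 = 42/6 = 7; σ²_Task 2 = ((14−4)/6)² = 2.778
te_Task 3 = (4 + 4·5 + 18)/6 = 42/6 = 7; σ²_Task 3 = ((18−4)/6)² = 5.444
te_Task 4 = (10 + 4·11 + 18)/6 = 72/6 = 12; σ²_Task 4 = ((18−10)/6)² = 1.778
te_Task 5 = (10 + 4·14 + 24)/6 = 90/6 = 15; σ²_Task 5 = ((24−10)/6)² = 5.444
te_Task 6 = (2 + 4·7 + 12)/6 = 42/6 = 7; σ²_Task 6 = ((12−2)/6)² = 2.778
te_Task 7 = (8 + 4·13 + 24)/6 = 84/6 = 14; σ²_Task 7 = ((24−8)/6)² = 7.111
te_Task 8 = (6 + 4·10 + 26)/6 = 72/6 = 12; σ²_Task 8 = ((26−6)/6)² = 11.111
te_Task 9 = (9 + 4·12 + 15)/6 = 72/6 = 12; σ²_Task 9 = ((15−9)/6)² = 1.000

Forward pass:
ES_Task 1 = 0; EF_Task 1 = 13
ES_Task 2 = 0; EF_Task 2 = 7
ES_Task 3 = 0; EF_Task 3 = 7
ES_Task 4 = max(EF_Task 2=7, EF_Task 3=7) = 7; EF_Task 4 = 7+12 = 19
ES_Task 5 = max(EF_Task 2=7, EF_Task 3=7) = 7; EF_Task 5 = 7+15 = 22
ES_Task 6 = max(EF_Task 2=7, EF_Task 3=7) = 7; EF_Task 6 = 7+7 = 14
ES_Task 7 = 7; EF_Task 7 = 7+14 = 21
ES_Task 8 = 21; EF_Task 8 = 21+12 = 33
ES_Task 9 = max(EF_Task 1=13, EF_Task 4=19, EF_Task 5=22, EF_Task 6=14, EF_Task 8=33) = 33; EF_Task 9 = 33+12 = 45
Expected project duration μ = 45 weeks. Critical path: Task 3 → Task 7 → Task 8 → Task 9.

Variance along critical path = 5.444 + 7.111 + 11.111 + 1.000 = 24.667; σ = √24.667 = 4.967 weeks.
Z = (43 − 45) / 4.967 = -0.403
P(T ≤ 43) = Φ(-0.403) ≈ 0.344

0.344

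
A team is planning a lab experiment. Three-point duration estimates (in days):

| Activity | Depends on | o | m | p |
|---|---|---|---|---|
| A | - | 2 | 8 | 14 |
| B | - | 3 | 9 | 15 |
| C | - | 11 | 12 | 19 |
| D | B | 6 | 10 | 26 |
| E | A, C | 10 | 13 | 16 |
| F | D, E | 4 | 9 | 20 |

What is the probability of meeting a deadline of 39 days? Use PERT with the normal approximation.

te_A = (2 + 4·8 + 14)/6 = 48/6 = 8; σ²_A = ((14−2)/6)² = 4.000
te_B = (3 + 4·9 + 15)/6 = 54/6 = 9; σ²_B = ((15−3)/6)² = 4.000
te_C = (11 + 4·12 + 19)/6 = 78/6 = 13; σ²_C = ((19−11)/6)² = 1.778
te_D = (6 + 4·10 + 26)/6 = 72/6 = 12; σ²_D = ((26−6)/6)² = 11.111
te_E = (10 + 4·13 + 16)/6 = 78/6 = 13; σ²_E = ((16−10)/6)² = 1.000
te_F = (4 + 4·9 + 20)/6 = 60/6 = 10; σ²_F = ((20−4)/6)² = 7.111

Forward pass:
ES_A = 0; EF_A = 8
ES_B = 0; EF_B = 9
ES_C = 0; EF_C = 13
ES_D = 9; EF_D = 9+12 = 21
ES_E = max(EF_A=8, EF_C=13) = 13; EF_E = 13+13 = 26
ES_F = max(EF_D=21, EF_E=26) = 26; EF_F = 26+10 = 36
Expected project duration μ = 36 days. Critical path: C → E → F.

Variance along critical path = 1.778 + 1.000 + 7.111 = 9.889; σ = √9.889 = 3.145 days.
Z = (39 − 36) / 3.145 = 0.954
P(T ≤ 39) = Φ(0.954) ≈ 0.830

0.830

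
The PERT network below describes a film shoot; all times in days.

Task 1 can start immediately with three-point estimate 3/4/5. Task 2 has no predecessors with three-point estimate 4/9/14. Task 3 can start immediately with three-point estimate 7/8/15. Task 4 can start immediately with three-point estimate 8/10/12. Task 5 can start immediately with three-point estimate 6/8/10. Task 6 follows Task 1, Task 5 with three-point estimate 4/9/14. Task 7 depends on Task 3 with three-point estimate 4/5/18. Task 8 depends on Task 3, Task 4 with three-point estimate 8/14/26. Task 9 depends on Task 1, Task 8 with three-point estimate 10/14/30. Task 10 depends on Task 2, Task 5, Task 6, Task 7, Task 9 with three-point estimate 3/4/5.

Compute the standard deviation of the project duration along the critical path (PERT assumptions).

4.55 days

te_Task 1 = (3 + 4·4 + 5)/6 = 24/6 = 4; σ²_Task 1 = ((5−3)/6)² = 0.111
te_Task 2 = (4 + 4·9 + 14)/6 = 54/6 = 9; σ²_Task 2 = ((14−4)/6)² = 2.778
te_Task 3 = (7 + 4·8 + 15)/6 = 54/6 = 9; σ²_Task 3 = ((15−7)/6)² = 1.778
te_Task 4 = (8 + 4·10 + 12)/6 = 60/6 = 10; σ²_Task 4 = ((12−8)/6)² = 0.444
te_Task 5 = (6 + 4·8 + 10)/6 = 48/6 = 8; σ²_Task 5 = ((10−6)/6)² = 0.444
te_Task 6 = (4 + 4·9 + 14)/6 = 54/6 = 9; σ²_Task 6 = ((14−4)/6)² = 2.778
te_Task 7 = (4 + 4·5 + 18)/6 = 42/6 = 7; σ²_Task 7 = ((18−4)/6)² = 5.444
te_Task 8 = (8 + 4·14 + 26)/6 = 90/6 = 15; σ²_Task 8 = ((26−8)/6)² = 9.000
te_Task 9 = (10 + 4·14 + 30)/6 = 96/6 = 16; σ²_Task 9 = ((30−10)/6)² = 11.111
te_Task 10 = (3 + 4·4 + 5)/6 = 24/6 = 4; σ²_Task 10 = ((5−3)/6)² = 0.111

Forward pass:
ES_Task 1 = 0; EF_Task 1 = 4
ES_Task 2 = 0; EF_Task 2 = 9
ES_Task 3 = 0; EF_Task 3 = 9
ES_Task 4 = 0; EF_Task 4 = 10
ES_Task 5 = 0; EF_Task 5 = 8
ES_Task 6 = max(EF_Task 1=4, EF_Task 5=8) = 8; EF_Task 6 = 8+9 = 17
ES_Task 7 = 9; EF_Task 7 = 9+7 = 16
ES_Task 8 = max(EF_Task 3=9, EF_Task 4=10) = 10; EF_Task 8 = 10+15 = 25
ES_Task 9 = max(EF_Task 1=4, EF_Task 8=25) = 25; EF_Task 9 = 25+16 = 41
ES_Task 10 = max(EF_Task 2=9, EF_Task 5=8, EF_Task 6=17, EF_Task 7=16, EF_Task 9=41) = 41; EF_Task 10 = 41+4 = 45
Expected project duration μ = 45 days. Critical path: Task 4 → Task 8 → Task 9 → Task 10.

Variance along critical path = 0.444 + 9.000 + 11.111 + 0.111 = 20.667
σ = √20.667 = 4.546 days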